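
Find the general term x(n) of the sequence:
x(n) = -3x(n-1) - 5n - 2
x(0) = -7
First-order linear with linear forcing.
Homogeneous solution: x_h(n) = A·(-3)^n.
Try particular x_p(n) = pn + q. Substituting:
  pn + q = -3(p(n-1) + q) - 5n - 2.
Matching the n-coefficient: p = -3p - 5 ⇒ p = - \frac{5}{4}.
Matching constants: q = 3p - 3q - 2 ⇒ q = - \frac{23}{16}.
General: x(n) = A·(-3)^n - \frac{5 n}{4} - \frac{23}{16}.
Apply x(0) = -7: A - \frac{23}{16} = -7 ⇒ A = - \frac{89}{16}.
So x(n) = - \frac{89 \left(-3\right)^{n}}{16} - \frac{5 n}{4} - \frac{23}{16}.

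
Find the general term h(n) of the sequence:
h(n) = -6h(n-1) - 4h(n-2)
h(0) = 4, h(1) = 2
Characteristic equation: x² + 6x + 4 = 0.
Discriminant Δ = (-6)² + 4·(-4) = 20.
Roots r₁,₂ = (-6 ± √20)/2, so r₁ = -3 + \sqrt{5}, r₂ = -3 - \sqrt{5}.
General solution: h(n) = A·r₁^n + B·r₂^n.
From the initial conditions, A + B = 4 and r₁A + r₂B = 2.
Since r₁ - r₂ = √20: A = (2 - (4)r₂)/√20 = 2 + \frac{7 \sqrt{5}}{5}, and B = 4 - A = 2 - \frac{7 \sqrt{5}}{5}.
So h(n) = \left(2 + \frac{7 \sqrt{5}}{5}\right)\left(-3 + \sqrt{5}\right)^n + \left(2 - \frac{7 \sqrt{5}}{5}\right)\left(-3 - \sqrt{5}\right)^n.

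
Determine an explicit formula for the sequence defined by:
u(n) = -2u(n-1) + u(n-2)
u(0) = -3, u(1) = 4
Characteristic equation: x² + 2x - 1 = 0.
Discriminant Δ = (-2)² + 4·(1) = 8.
Roots r₁,₂ = (-2 ± √8)/2, so r₁ = -1 + \sqrt{2}, r₂ = - \sqrt{2} - 1.
General solution: u(n) = A·r₁^n + B·r₂^n.
From the initial conditions, A + B = -3 and r₁A + r₂B = 4.
Since r₁ - r₂ = √8: A = (4 - (-3)r₂)/√8 = - \frac{3}{2} + \frac{\sqrt{2}}{4}, and B = -3 - A = - \frac{3}{2} - \frac{\sqrt{2}}{4}.
So u(n) = \left(- \frac{3}{2} + \frac{\sqrt{2}}{4}\right)\left(-1 + \sqrt{2}\right)^n + \left(- \frac{3}{2} - \frac{\sqrt{2}}{4}\right)\left(- \sqrt{2} - 1\right)^n.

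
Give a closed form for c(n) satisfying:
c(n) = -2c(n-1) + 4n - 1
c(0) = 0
First-order linear with linear forcing.
Homogeneous solution: c_h(n) = A·(-2)^n.
Try particular c_p(n) = pn + q. Substituting:
  pn + q = -2(p(n-1) + q) + 4n - 1.
Matching the n-coefficient: p = -2p + 4 ⇒ p = \frac{4}{3}.
Matching constants: q = 2p - 2q - 1 ⇒ q = \frac{5}{9}.
General: c(n) = A·(-2)^n + \frac{4 n}{3} + \frac{5}{9}.
Apply c(0) = 0: A + \frac{5}{9} = 0 ⇒ A = - \frac{5}{9}.
So c(n) = - \frac{5 \left(-2\right)^{n}}{9} + \frac{4 n}{3} + \frac{5}{9}.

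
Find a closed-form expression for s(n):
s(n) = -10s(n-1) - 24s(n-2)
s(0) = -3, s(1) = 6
Characteristic equation: x² + 10x + 24 = 0, which factors as (x - (-4))(x - (-6)) = 0.
Roots r₁ = -4, r₂ = -6 (distinct).
General solution: s(n) = A·(-4)^n + B·(-6)^n.
From s(0) = -3: A + B = -3.
From s(1) = 6: -4A - 6B = 6.
Solving: A = -6, B = 3.
So s(n) = - 6 \left(-4\right)^{n} + 3 \left(-6\right)^{n}.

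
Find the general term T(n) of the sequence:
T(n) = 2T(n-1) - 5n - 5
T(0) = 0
First-order linear with linear forcing.
Homogeneous solution: T_h(n) = A·(2)^n.
Try particular T_p(n) = pn + q. Substituting:
  pn + q = 2(p(n-1) + q) - 5n - 5.
Matching the n-coefficient: p = 2p - 5 ⇒ p = 5.
Matching constants: q = -2p + 2q - 5 ⇒ q = 15.
General: T(n) = A·(2)^n + 5 n + 15.
Apply T(0) = 0: A + 15 = 0 ⇒ A = -15.
So T(n) = - 15 \cdot 2^{n} + 5 n + 15.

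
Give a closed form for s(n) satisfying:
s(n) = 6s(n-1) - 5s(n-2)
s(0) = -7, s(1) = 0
Characteristic equation: x² - 6x + 5 = 0, which factors as (x - (5))(x - (1)) = 0.
Roots r₁ = 5, r₂ = 1 (distinct).
General solution: s(n) = A·(5)^n + B·(1)^n.
From s(0) = -7: A + B = -7.
From s(1) = 0: 5A + B = 0.
Solving: A = \frac{7}{4}, B = - \frac{35}{4}.
So s(n) = \frac{7 \cdot 5^{n}}{4} - \frac{35}{4}.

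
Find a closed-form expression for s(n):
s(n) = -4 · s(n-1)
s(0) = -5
Pure geometric recurrence with ratio -4.
By induction s(n) = s(0) · (-4)^n = - 5 \left(-4\right)^{n}.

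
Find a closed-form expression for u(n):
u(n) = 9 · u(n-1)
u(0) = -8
Pure geometric recurrence with ratio 9.
By induction u(n) = u(0) · (9)^n = - 8 \cdot 9^{n}.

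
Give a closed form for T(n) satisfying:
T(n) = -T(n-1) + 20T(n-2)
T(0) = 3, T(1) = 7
Characteristic equation: x² + x - 20 = 0, which factors as (x - (4))(x - (-5)) = 0.
Roots r₁ = 4, r₂ = -5 (distinct).
General solution: T(n) = A·(4)^n + B·(-5)^n.
From T(0) = 3: A + B = 3.
From T(1) = 7: 4A - 5B = 7.
Solving: A = \frac{22}{9}, B = \frac{5}{9}.
So T(n) = \frac{5 \left(-5\right)^{n}}{9} + \frac{22 \cdot 4^{n}}{9}.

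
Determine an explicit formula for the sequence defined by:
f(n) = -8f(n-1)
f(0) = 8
This is a homogeneous first-order recurrence with ratio -8.
By induction f(n) = f(0) · (-8)^n = 8 \left(-8\right)^{n}.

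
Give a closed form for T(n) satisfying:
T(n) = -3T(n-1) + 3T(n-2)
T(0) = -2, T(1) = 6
Characteristic equation: x² + 3x - 3 = 0.
Discriminant Δ = (-3)² + 4·(3) = 21.
Roots r₁,₂ = (-3 ± √21)/2, so r₁ = - \frac{3}{2} + \frac{\sqrt{21}}{2}, r₂ = - \frac{\sqrt{21}}{2} - \frac{3}{2}.
General solution: T(n) = A·r₁^n + B·r₂^n.
From the initial conditions, A + B = -2 and r₁A + r₂B = 6.
Since r₁ - r₂ = √21: A = (6 - (-2)r₂)/√21 = -1 + \frac{\sqrt{21}}{7}, and B = -2 - A = -1 - \frac{\sqrt{21}}{7}.
So T(n) = \left(-1 + \frac{\sqrt{21}}{7}\right)\left(- \frac{3}{2} + \frac{\sqrt{21}}{2}\right)^n + \left(-1 - \frac{\sqrt{21}}{7}\right)\left(- \frac{\sqrt{21}}{2} - \frac{3}{2}\right)^n.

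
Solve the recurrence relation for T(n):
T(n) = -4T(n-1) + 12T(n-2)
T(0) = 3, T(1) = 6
Characteristic equation: x² + 4x - 12 = 0, which factors as (x - (-6))(x - (2)) = 0.
Roots r₁ = -6, r₂ = 2 (distinct).
General solution: T(n) = A·(-6)^n + B·(2)^n.
From T(0) = 3: A + B = 3.
From T(1) = 6: -6A + 2B = 6.
Solving: A = 0, B = 3.
So T(n) = 3 \cdot 2^{n}.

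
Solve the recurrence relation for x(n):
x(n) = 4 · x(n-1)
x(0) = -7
Pure geometric recurrence with ratio 4.
By induction x(n) = x(0) · (4)^n = - 7 \cdot 4^{n}.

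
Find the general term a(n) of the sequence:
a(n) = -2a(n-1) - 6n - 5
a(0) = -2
First-order linear with linear forcing.
Homogeneous solution: a_h(n) = A·(-2)^n.
Try particular a_p(n) = pn + q. Substituting:
  pn + q = -2(p(n-1) + q) - 6n - 5.
Matching the n-coefficient: p = -2p - 6 ⇒ p = -2.
Matching constants: q = 2p - 2q - 5 ⇒ q = -3.
General: a(n) = A·(-2)^n - 2 n - 3.
Apply a(0) = -2: A - 3 = -2 ⇒ A = 1.
So a(n) = \left(-2\right)^{n} - 2 n - 3.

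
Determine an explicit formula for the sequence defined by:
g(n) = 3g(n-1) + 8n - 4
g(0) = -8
First-order linear with linear forcing.
Homogeneous solution: g_h(n) = A·(3)^n.
Try particular g_p(n) = pn + q. Substituting:
  pn + q = 3(p(n-1) + q) + 8n - 4.
Matching the n-coefficient: p = 3p + 8 ⇒ p = -4.
Matching constants: q = -3p + 3q - 4 ⇒ q = -4.
General: g(n) = A·(3)^n - 4 n - 4.
Apply g(0) = -8: A - 4 = -8 ⇒ A = -4.
So g(n) = - 4 \cdot 3^{n} - 4 n - 4.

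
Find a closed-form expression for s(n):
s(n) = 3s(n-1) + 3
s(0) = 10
First-order linear non-homogeneous.
Homogeneous solution: s_h(n) = A·(3)^n.
Try constant particular solution s_p = K: K = 3K + 3 ⇒ K = - \frac{3}{2}.
General: s(n) = A·(3)^n - \frac{3}{2}.
Apply s(0) = 10: A - \frac{3}{2} = 10 ⇒ A = \frac{23}{2}.
So s(n) = \frac{23 \cdot 3^{n}}{2} - \frac{3}{2}.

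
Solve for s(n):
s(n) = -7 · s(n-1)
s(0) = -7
Pure geometric recurrence with ratio -7.
By induction s(n) = s(0) · (-7)^n = - 7 \left(-7\right)^{n}.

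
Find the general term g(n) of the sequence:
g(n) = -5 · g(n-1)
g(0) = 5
Pure geometric recurrence with ratio -5.
By induction g(n) = g(0) · (-5)^n = 5 \left(-5\right)^{n}.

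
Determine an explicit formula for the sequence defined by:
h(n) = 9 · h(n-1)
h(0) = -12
Pure geometric recurrence with ratio 9.
By induction h(n) = h(0) · (9)^n = - 12 \cdot 9^{n}.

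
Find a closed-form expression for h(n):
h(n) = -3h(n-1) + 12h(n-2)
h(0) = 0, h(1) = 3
Characteristic equation: x² + 3x - 12 = 0.
Discriminant Δ = (-3)² + 4·(12) = 57.
Roots r₁,₂ = (-3 ± √57)/2, so r₁ = - \frac{3}{2} + \frac{\sqrt{57}}{2}, r₂ = - \frac{\sqrt{57}}{2} - \frac{3}{2}.
General solution: h(n) = A·r₁^n + B·r₂^n.
From the initial conditions, A + B = 0 and r₁A + r₂B = 3.
Since r₁ - r₂ = √57: A = (3 - (0)r₂)/√57 = \frac{\sqrt{57}}{19}, and B = 0 - A = - \frac{\sqrt{57}}{19}.
So h(n) = \left(\frac{\sqrt{57}}{19}\right)\left(- \frac{3}{2} + \frac{\sqrt{57}}{2}\right)^n + \left(- \frac{\sqrt{57}}{19}\right)\left(- \frac{\sqrt{57}}{2} - \frac{3}{2}\right)^n.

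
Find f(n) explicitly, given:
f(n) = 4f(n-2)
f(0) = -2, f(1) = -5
Characteristic equation: x² - 4 = 0, which factors as (x - (2))(x - (-2)) = 0.
Roots r₁ = 2, r₂ = -2 (distinct).
General solution: f(n) = A·(2)^n + B·(-2)^n.
From f(0) = -2: A + B = -2.
From f(1) = -5: 2A - 2B = -5.
Solving: A = - \frac{9}{4}, B = \frac{1}{4}.
So f(n) = \frac{\left(-2\right)^{n}}{4} - \frac{9 \cdot 2^{n}}{4}.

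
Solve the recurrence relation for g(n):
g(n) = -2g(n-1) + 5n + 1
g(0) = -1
First-order linear with linear forcing.
Homogeneous solution: g_h(n) = A·(-2)^n.
Try particular g_p(n) = pn + q. Substituting:
  pn + q = -2(p(n-1) + q) + 5n + 1.
Matching the n-coefficient: p = -2p + 5 ⇒ p = \frac{5}{3}.
Matching constants: q = 2p - 2q + 1 ⇒ q = \frac{13}{9}.
General: g(n) = A·(-2)^n + \frac{5 n}{3} + \frac{13}{9}.
Apply g(0) = -1: A + \frac{13}{9} = -1 ⇒ A = - \frac{22}{9}.
So g(n) = - \frac{22 \left(-2\right)^{n}}{9} + \frac{5 n}{3} + \frac{13}{9}.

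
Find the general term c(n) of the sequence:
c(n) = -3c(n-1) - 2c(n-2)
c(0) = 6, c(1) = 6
Characteristic equation: x² + 3x + 2 = 0, which factors as (x - (-2))(x - (-1)) = 0.
Roots r₁ = -2, r₂ = -1 (distinct).
General solution: c(n) = A·(-2)^n + B·(-1)^n.
From c(0) = 6: A + B = 6.
From c(1) = 6: -2A - B = 6.
Solving: A = -12, B = 18.
So c(n) = 18 \left(-1\right)^{n} - 12 \left(-2\right)^{n}.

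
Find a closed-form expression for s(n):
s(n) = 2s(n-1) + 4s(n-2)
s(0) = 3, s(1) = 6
Characteristic equation: x² - 2x - 4 = 0.
Discriminant Δ = (2)² + 4·(4) = 20.
Roots r₁,₂ = (2 ± √20)/2, so r₁ = 1 + \sqrt{5}, r₂ = 1 - \sqrt{5}.
General solution: s(n) = A·r₁^n + B·r₂^n.
From the initial conditions, A + B = 3 and r₁A + r₂B = 6.
Since r₁ - r₂ = √20: A = (6 - (3)r₂)/√20 = \frac{3 \sqrt{5}}{10} + \frac{3}{2}, and B = 3 - A = \frac{3}{2} - \frac{3 \sqrt{5}}{10}.
So s(n) = \left(\frac{3 \sqrt{5}}{10} + \frac{3}{2}\right)\left(1 + \sqrt{5}\right)^n + \left(\frac{3}{2} - \frac{3 \sqrt{5}}{10}\right)\left(1 - \sqrt{5}\right)^n.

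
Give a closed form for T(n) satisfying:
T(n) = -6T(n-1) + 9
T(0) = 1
First-order linear non-homogeneous.
Homogeneous solution: T_h(n) = A·(-6)^n.
Try constant particular solution T_p = K: K = -6K + 9 ⇒ K = \frac{9}{7}.
General: T(n) = A·(-6)^n + \frac{9}{7}.
Apply T(0) = 1: A + \frac{9}{7} = 1 ⇒ A = - \frac{2}{7}.
So T(n) = \frac{9}{7} - \frac{2 \left(-6\right)^{n}}{7}.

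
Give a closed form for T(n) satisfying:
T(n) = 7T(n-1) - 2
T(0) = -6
First-order linear non-homogeneous.
Homogeneous solution: T_h(n) = A·(7)^n.
Try constant particular solution T_p = K: K = 7K - 2 ⇒ K = \frac{1}{3}.
General: T(n) = A·(7)^n + \frac{1}{3}.
Apply T(0) = -6: A + \frac{1}{3} = -6 ⇒ A = - \frac{19}{3}.
So T(n) = \frac{1}{3} - \frac{19 \cdot 7^{n}}{3}.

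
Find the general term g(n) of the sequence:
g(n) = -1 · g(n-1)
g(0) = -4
Pure geometric recurrence with ratio -1.
By induction g(n) = g(0) · (-1)^n = - 4 \left(-1\right)^{n}.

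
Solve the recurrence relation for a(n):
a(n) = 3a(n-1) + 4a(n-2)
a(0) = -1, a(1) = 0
Characteristic equation: x² - 3x - 4 = 0, which factors as (x - (-1))(x - (4)) = 0.
Roots r₁ = -1, r₂ = 4 (distinct).
General solution: a(n) = A·(-1)^n + B·(4)^n.
From a(0) = -1: A + B = -1.
From a(1) = 0: -A + 4B = 0.
Solving: A = - \frac{4}{5}, B = - \frac{1}{5}.
So a(n) = - \frac{4 \left(-1\right)^{n}}{5} - \frac{4^{n}}{5}.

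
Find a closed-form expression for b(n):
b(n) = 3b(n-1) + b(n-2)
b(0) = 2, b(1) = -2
Characteristic equation: x² - 3x - 1 = 0.
Discriminant Δ = (3)² + 4·(1) = 13.
Roots r₁,₂ = (3 ± √13)/2, so r₁ = \frac{3}{2} + \frac{\sqrt{13}}{2}, r₂ = \frac{3}{2} - \frac{\sqrt{13}}{2}.
General solution: b(n) = A·r₁^n + B·r₂^n.
From the initial conditions, A + B = 2 and r₁A + r₂B = -2.
Since r₁ - r₂ = √13: A = (-2 - (2)r₂)/√13 = 1 - \frac{5 \sqrt{13}}{13}, and B = 2 - A = 1 + \frac{5 \sqrt{13}}{13}.
So b(n) = \left(1 - \frac{5 \sqrt{13}}{13}\right)\left(\frac{3}{2} + \frac{\sqrt{13}}{2}\right)^n + \left(1 + \frac{5 \sqrt{13}}{13}\right)\left(\frac{3}{2} - \frac{\sqrt{13}}{2}\right)^n.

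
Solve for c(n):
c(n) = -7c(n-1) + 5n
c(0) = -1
First-order linear with linear forcing.
Homogeneous solution: c_h(n) = A·(-7)^n.
Try particular c_p(n) = pn + q. Substituting:
  pn + q = -7(p(n-1) + q) + 5n.
Matching the n-coefficient: p = -7p + 5 ⇒ p = \frac{5}{8}.
Matching constants: q = 7p - 7q ⇒ q = \frac{35}{64}.
General: c(n) = A·(-7)^n + \frac{5 n}{8} + \frac{35}{64}.
Apply c(0) = -1: A + \frac{35}{64} = -1 ⇒ A = - \frac{99}{64}.
So c(n) = - \frac{99 \left(-7\right)^{n}}{64} + \frac{5 n}{8} + \frac{35}{64}.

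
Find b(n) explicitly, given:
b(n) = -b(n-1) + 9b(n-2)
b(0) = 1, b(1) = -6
Characteristic equation: x² + x - 9 = 0.
Discriminant Δ = (-1)² + 4·(9) = 37.
Roots r₁,₂ = (-1 ± √37)/2, so r₁ = - \frac{1}{2} + \frac{\sqrt{37}}{2}, r₂ = - \frac{\sqrt{37}}{2} - \frac{1}{2}.
General solution: b(n) = A·r₁^n + B·r₂^n.
From the initial conditions, A + B = 1 and r₁A + r₂B = -6.
Since r₁ - r₂ = √37: A = (-6 - (1)r₂)/√37 = \frac{1}{2} - \frac{11 \sqrt{37}}{74}, and B = 1 - A = \frac{1}{2} + \frac{11 \sqrt{37}}{74}.
So b(n) = \left(\frac{1}{2} - \frac{11 \sqrt{37}}{74}\right)\left(- \frac{1}{2} + \frac{\sqrt{37}}{2}\right)^n + \left(\frac{1}{2} + \frac{11 \sqrt{37}}{74}\right)\left(- \frac{\sqrt{37}}{2} - \frac{1}{2}\right)^n.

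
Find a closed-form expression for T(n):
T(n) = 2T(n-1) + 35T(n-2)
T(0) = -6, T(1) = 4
Characteristic equation: x² - 2x - 35 = 0, which factors as (x - (-5))(x - (7)) = 0.
Roots r₁ = -5, r₂ = 7 (distinct).
General solution: T(n) = A·(-5)^n + B·(7)^n.
From T(0) = -6: A + B = -6.
From T(1) = 4: -5A + 7B = 4.
Solving: A = - \frac{23}{6}, B = - \frac{13}{6}.
So T(n) = - \frac{23 \left(-5\right)^{n}}{6} - \frac{13 \cdot 7^{n}}{6}.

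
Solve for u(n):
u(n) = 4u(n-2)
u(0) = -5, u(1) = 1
Characteristic equation: x² - 4 = 0, which factors as (x - (-2))(x - (2)) = 0.
Roots r₁ = -2, r₂ = 2 (distinct).
General solution: u(n) = A·(-2)^n + B·(2)^n.
From u(0) = -5: A + B = -5.
From u(1) = 1: -2A + 2B = 1.
Solving: A = - \frac{11}{4}, B = - \frac{9}{4}.
So u(n) = - \frac{11 \left(-2\right)^{n}}{4} - \frac{9 \cdot 2^{n}}{4}.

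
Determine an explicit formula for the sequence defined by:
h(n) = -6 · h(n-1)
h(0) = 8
Pure geometric recurrence with ratio -6.
By induction h(n) = h(0) · (-6)^n = 8 \left(-6\right)^{n}.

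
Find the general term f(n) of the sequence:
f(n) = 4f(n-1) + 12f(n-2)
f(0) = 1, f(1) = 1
Characteristic equation: x² - 4x - 12 = 0, which factors as (x - (6))(x - (-2)) = 0.
Roots r₁ = 6, r₂ = -2 (distinct).
General solution: f(n) = A·(6)^n + B·(-2)^n.
From f(0) = 1: A + B = 1.
From f(1) = 1: 6A - 2B = 1.
Solving: A = \frac{3}{8}, B = \frac{5}{8}.
So f(n) = \frac{5 \left(-2\right)^{n}}{8} + \frac{3 \cdot 6^{n}}{8}.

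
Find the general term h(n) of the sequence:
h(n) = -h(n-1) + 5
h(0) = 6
First-order linear non-homogeneous.
Homogeneous solution: h_h(n) = A·(-1)^n.
Try constant particular solution h_p = K: K = -K + 5 ⇒ K = \frac{5}{2}.
General: h(n) = A·(-1)^n + \frac{5}{2}.
Apply h(0) = 6: A + \frac{5}{2} = 6 ⇒ A = \frac{7}{2}.
So h(n) = \frac{7 \left(-1\right)^{n}}{2} + \frac{5}{2}.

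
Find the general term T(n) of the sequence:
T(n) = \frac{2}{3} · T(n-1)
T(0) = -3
Pure geometric recurrence with ratio \frac{2}{3}.
By induction T(n) = T(0) · (\frac{2}{3})^n = - 3 \left(\frac{2}{3}\right)^{n}.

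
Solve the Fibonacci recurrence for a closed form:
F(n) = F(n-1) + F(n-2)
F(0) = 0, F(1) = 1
This is the Fibonacci sequence.
Characteristic equation: x² - x - 1 = 0; roots r₁ = \frac{1}{2} + \frac{\sqrt{5}}{2}, r₂ = \frac{1}{2} - \frac{\sqrt{5}}{2}.
General: F(n) = A·r₁^n + B·r₂^n. Solving with F(0)=0, F(1)=1 gives A = \frac{\sqrt{5}}{5}, B = - \frac{\sqrt{5}}{5}.
So F(n) = \frac{2^{- n} \sqrt{5} \left(- \left(1 - \sqrt{5}\right)^{n} + \left(1 + \sqrt{5}\right)^{n}\right)}{5}.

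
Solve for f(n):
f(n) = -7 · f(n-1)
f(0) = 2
Pure geometric recurrence with ratio -7.
By induction f(n) = f(0) · (-7)^n = 2 \left(-7\right)^{n}.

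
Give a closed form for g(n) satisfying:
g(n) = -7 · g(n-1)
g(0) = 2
Pure geometric recurrence with ratio -7.
By induction g(n) = g(0) · (-7)^n = 2 \left(-7\right)^{n}.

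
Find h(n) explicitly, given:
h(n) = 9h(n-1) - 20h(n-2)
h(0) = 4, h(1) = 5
Characteristic equation: x² - 9x + 20 = 0, which factors as (x - (5))(x - (4)) = 0.
Roots r₁ = 5, r₂ = 4 (distinct).
General solution: h(n) = A·(5)^n + B·(4)^n.
From h(0) = 4: A + B = 4.
From h(1) = 5: 5A + 4B = 5.
Solving: A = -11, B = 15.
So h(n) = 15 \cdot 4^{n} - 11 \cdot 5^{n}.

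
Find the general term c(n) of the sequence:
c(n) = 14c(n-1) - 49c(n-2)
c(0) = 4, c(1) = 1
Characteristic equation: x² - 14x + 49 = 0, which is (x - (7))².
Repeated root r = 7.
General solution: c(n) = (A + Bn)·(7)^n.
From c(0) = 4: A = 4.
From c(1) = 1: (A + B)·(7) = 1 ⇒ B = - \frac{27}{7}.
So c(n) = \left(4 - \frac{27 n}{7}\right) \cdot (7)^n.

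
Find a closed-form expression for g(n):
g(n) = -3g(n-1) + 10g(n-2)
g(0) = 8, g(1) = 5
Characteristic equation: x² + 3x - 10 = 0, which factors as (x - (-5))(x - (2)) = 0.
Roots r₁ = -5, r₂ = 2 (distinct).
General solution: g(n) = A·(-5)^n + B·(2)^n.
From g(0) = 8: A + B = 8.
From g(1) = 5: -5A + 2B = 5.
Solving: A = \frac{11}{7}, B = \frac{45}{7}.
So g(n) = \frac{11 \left(-5\right)^{n}}{7} + \frac{45 \cdot 2^{n}}{7}.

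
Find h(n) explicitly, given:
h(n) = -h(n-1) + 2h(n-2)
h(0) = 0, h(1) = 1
Characteristic equation: x² + x - 2 = 0, which factors as (x - (1))(x - (-2)) = 0.
Roots r₁ = 1, r₂ = -2 (distinct).
General solution: h(n) = A·(1)^n + B·(-2)^n.
From h(0) = 0: A + B = 0.
From h(1) = 1: A - 2B = 1.
Solving: A = \frac{1}{3}, B = - \frac{1}{3}.
So h(n) = \frac{1}{3} - \frac{\left(-2\right)^{n}}{3}.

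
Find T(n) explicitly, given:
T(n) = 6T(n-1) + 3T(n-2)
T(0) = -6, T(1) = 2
Characteristic equation: x² - 6x - 3 = 0.
Discriminant Δ = (6)² + 4·(3) = 48.
Roots r₁,₂ = (6 ± √48)/2, so r₁ = 3 + 2 \sqrt{3}, r₂ = 3 - 2 \sqrt{3}.
General solution: T(n) = A·r₁^n + B·r₂^n.
From the initial conditions, A + B = -6 and r₁A + r₂B = 2.
Since r₁ - r₂ = √48: A = (2 - (-6)r₂)/√48 = -3 + \frac{5 \sqrt{3}}{3}, and B = -6 - A = -3 - \frac{5 \sqrt{3}}{3}.
So T(n) = \left(-3 + \frac{5 \sqrt{3}}{3}\right)\left(3 + 2 \sqrt{3}\right)^n + \left(-3 - \frac{5 \sqrt{3}}{3}\right)\left(3 - 2 \sqrt{3}\right)^n.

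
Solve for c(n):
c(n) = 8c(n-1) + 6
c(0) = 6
First-order linear non-homogeneous.
Homogeneous solution: c_h(n) = A·(8)^n.
Try constant particular solution c_p = K: K = 8K + 6 ⇒ K = - \frac{6}{7}.
General: c(n) = A·(8)^n - \frac{6}{7}.
Apply c(0) = 6: A - \frac{6}{7} = 6 ⇒ A = \frac{48}{7}.
So c(n) = \frac{48 \cdot 8^{n}}{7} - \frac{6}{7}.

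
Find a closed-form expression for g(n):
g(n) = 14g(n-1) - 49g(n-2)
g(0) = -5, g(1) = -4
Characteristic equation: x² - 14x + 49 = 0, which is (x - (7))².
Repeated root r = 7.
General solution: g(n) = (A + Bn)·(7)^n.
From g(0) = -5: A = -5.
From g(1) = -4: (A + B)·(7) = -4 ⇒ B = \frac{31}{7}.
So g(n) = \left(\frac{31 n}{7} - 5\right) \cdot (7)^n.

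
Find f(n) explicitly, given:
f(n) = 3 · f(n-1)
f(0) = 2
Pure geometric recurrence with ratio 3.
By induction f(n) = f(0) · (3)^n = 2 \cdot 3^{n}.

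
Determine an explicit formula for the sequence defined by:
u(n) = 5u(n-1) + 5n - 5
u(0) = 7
First-order linear with linear forcing.
Homogeneous solution: u_h(n) = A·(5)^n.
Try particular u_p(n) = pn + q. Substituting:
  pn + q = 5(p(n-1) + q) + 5n - 5.
Matching the n-coefficient: p = 5p + 5 ⇒ p = - \frac{5}{4}.
Matching constants: q = -5p + 5q - 5 ⇒ q = - \frac{5}{16}.
General: u(n) = A·(5)^n - \frac{5 n}{4} - \frac{5}{16}.
Apply u(0) = 7: A - \frac{5}{16} = 7 ⇒ A = \frac{117}{16}.
So u(n) = \frac{117 \cdot 5^{n}}{16} - \frac{5 n}{4} - \frac{5}{16}.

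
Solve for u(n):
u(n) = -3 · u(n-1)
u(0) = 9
Pure geometric recurrence with ratio -3.
By induction u(n) = u(0) · (-3)^n = 9 \left(-3\right)^{n}.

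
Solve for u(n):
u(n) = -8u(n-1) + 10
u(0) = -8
First-order linear non-homogeneous.
Homogeneous solution: u_h(n) = A·(-8)^n.
Try constant particular solution u_p = K: K = -8K + 10 ⇒ K = \frac{10}{9}.
General: u(n) = A·(-8)^n + \frac{10}{9}.
Apply u(0) = -8: A + \frac{10}{9} = -8 ⇒ A = - \frac{82}{9}.
So u(n) = \frac{10}{9} - \frac{82 \left(-8\right)^{n}}{9}.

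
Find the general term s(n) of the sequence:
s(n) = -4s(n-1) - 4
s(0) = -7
First-order linear non-homogeneous.
Homogeneous solution: s_h(n) = A·(-4)^n.
Try constant particular solution s_p = K: K = -4K - 4 ⇒ K = - \frac{4}{5}.
General: s(n) = A·(-4)^n - \frac{4}{5}.
Apply s(0) = -7: A - \frac{4}{5} = -7 ⇒ A = - \frac{31}{5}.
So s(n) = - \frac{31 \left(-4\right)^{n}}{5} - \frac{4}{5}.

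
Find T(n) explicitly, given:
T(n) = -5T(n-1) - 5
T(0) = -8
First-order linear non-homogeneous.
Homogeneous solution: T_h(n) = A·(-5)^n.
Try constant particular solution T_p = K: K = -5K - 5 ⇒ K = - \frac{5}{6}.
General: T(n) = A·(-5)^n - \frac{5}{6}.
Apply T(0) = -8: A - \frac{5}{6} = -8 ⇒ A = - \frac{43}{6}.
So T(n) = - \frac{43 \left(-5\right)^{n}}{6} - \frac{5}{6}.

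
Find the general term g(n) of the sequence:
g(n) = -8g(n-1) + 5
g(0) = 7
First-order linear non-homogeneous.
Homogeneous solution: g_h(n) = A·(-8)^n.
Try constant particular solution g_p = K: K = -8K + 5 ⇒ K = \frac{5}{9}.
General: g(n) = A·(-8)^n + \frac{5}{9}.
Apply g(0) = 7: A + \frac{5}{9} = 7 ⇒ A = \frac{58}{9}.
So g(n) = \frac{58 \left(-8\right)^{n}}{9} + \frac{5}{9}.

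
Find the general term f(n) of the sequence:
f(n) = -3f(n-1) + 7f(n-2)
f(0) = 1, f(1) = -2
Characteristic equation: x² + 3x - 7 = 0.
Discriminant Δ = (-3)² + 4·(7) = 37.
Roots r₁,₂ = (-3 ± √37)/2, so r₁ = - \frac{3}{2} + \frac{\sqrt{37}}{2}, r₂ = - \frac{\sqrt{37}}{2} - \frac{3}{2}.
General solution: f(n) = A·r₁^n + B·r₂^n.
From the initial conditions, A + B = 1 and r₁A + r₂B = -2.
Since r₁ - r₂ = √37: A = (-2 - (1)r₂)/√37 = \frac{1}{2} - \frac{\sqrt{37}}{74}, and B = 1 - A = \frac{\sqrt{37}}{74} + \frac{1}{2}.
So f(n) = \left(\frac{1}{2} - \frac{\sqrt{37}}{74}\right)\left(- \frac{3}{2} + \frac{\sqrt{37}}{2}\right)^n + \left(\frac{\sqrt{37}}{74} + \frac{1}{2}\right)\left(- \frac{\sqrt{37}}{2} - \frac{3}{2}\right)^n.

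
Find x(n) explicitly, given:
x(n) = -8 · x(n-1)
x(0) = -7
Pure geometric recurrence with ratio -8.
By induction x(n) = x(0) · (-8)^n = - 7 \left(-8\right)^{n}.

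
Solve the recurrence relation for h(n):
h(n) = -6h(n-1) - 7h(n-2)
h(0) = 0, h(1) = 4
Characteristic equation: x² + 6x + 7 = 0.
Discriminant Δ = (-6)² + 4·(-7) = 8.
Roots r₁,₂ = (-6 ± √8)/2, so r₁ = -3 + \sqrt{2}, r₂ = -3 - \sqrt{2}.
General solution: h(n) = A·r₁^n + B·r₂^n.
From the initial conditions, A + B = 0 and r₁A + r₂B = 4.
Since r₁ - r₂ = √8: A = (4 - (0)r₂)/√8 = \sqrt{2}, and B = 0 - A = - \sqrt{2}.
So h(n) = \left(\sqrt{2}\right)\left(-3 + \sqrt{2}\right)^n + \left(- \sqrt{2}\right)\left(-3 - \sqrt{2}\right)^n.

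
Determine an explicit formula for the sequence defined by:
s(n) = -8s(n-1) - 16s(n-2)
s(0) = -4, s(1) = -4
Characteristic equation: x² + 8x + 16 = 0, which is (x - (-4))².
Repeated root r = -4.
General solution: s(n) = (A + Bn)·(-4)^n.
From s(0) = -4: A = -4.
From s(1) = -4: (A + B)·(-4) = -4 ⇒ B = 5.
So s(n) = \left(5 n - 4\right) \cdot (-4)^n.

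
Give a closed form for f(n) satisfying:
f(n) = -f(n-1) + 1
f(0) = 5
First-order linear non-homogeneous.
Homogeneous solution: f_h(n) = A·(-1)^n.
Try constant particular solution f_p = K: K = -K + 1 ⇒ K = \frac{1}{2}.
General: f(n) = A·(-1)^n + \frac{1}{2}.
Apply f(0) = 5: A + \frac{1}{2} = 5 ⇒ A = \frac{9}{2}.
So f(n) = \frac{9 \left(-1\right)^{n}}{2} + \frac{1}{2}.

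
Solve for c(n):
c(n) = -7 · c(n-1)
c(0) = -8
Pure geometric recurrence with ratio -7.
By induction c(n) = c(0) · (-7)^n = - 8 \left(-7\right)^{n}.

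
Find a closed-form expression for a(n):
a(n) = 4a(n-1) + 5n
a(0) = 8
First-order linear with linear forcing.
Homogeneous solution: a_h(n) = A·(4)^n.
Try particular a_p(n) = pn + q. Substituting:
  pn + q = 4(p(n-1) + q) + 5n.
Matching the n-coefficient: p = 4p + 5 ⇒ p = - \frac{5}{3}.
Matching constants: q = -4p + 4q ⇒ q = - \frac{20}{9}.
General: a(n) = A·(4)^n - \frac{5 n}{3} - \frac{20}{9}.
Apply a(0) = 8: A - \frac{20}{9} = 8 ⇒ A = \frac{92}{9}.
So a(n) = \frac{92 \cdot 4^{n}}{9} - \frac{5 n}{3} - \frac{20}{9}.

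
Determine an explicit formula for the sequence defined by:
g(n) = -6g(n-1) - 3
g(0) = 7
First-order linear non-homogeneous.
Homogeneous solution: g_h(n) = A·(-6)^n.
Try constant particular solution g_p = K: K = -6K - 3 ⇒ K = - \frac{3}{7}.
General: g(n) = A·(-6)^n - \frac{3}{7}.
Apply g(0) = 7: A - \frac{3}{7} = 7 ⇒ A = \frac{52}{7}.
So g(n) = \frac{52 \left(-6\right)^{n}}{7} - \frac{3}{7}.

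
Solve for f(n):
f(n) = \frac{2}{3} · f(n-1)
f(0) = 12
Pure geometric recurrence with ratio \frac{2}{3}.
By induction f(n) = f(0) · (\frac{2}{3})^n = 12 \left(\frac{2}{3}\right)^{n}.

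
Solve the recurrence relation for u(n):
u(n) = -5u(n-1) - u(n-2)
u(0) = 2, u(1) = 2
Characteristic equation: x² + 5x + 1 = 0.
Discriminant Δ = (-5)² + 4·(-1) = 21.
Roots r₁,₂ = (-5 ± √21)/2, so r₁ = - \frac{5}{2} + \frac{\sqrt{21}}{2}, r₂ = - \frac{5}{2} - \frac{\sqrt{21}}{2}.
General solution: u(n) = A·r₁^n + B·r₂^n.
From the initial conditions, A + B = 2 and r₁A + r₂B = 2.
Since r₁ - r₂ = √21: A = (2 - (2)r₂)/√21 = 1 + \frac{\sqrt{21}}{3}, and B = 2 - A = 1 - \frac{\sqrt{21}}{3}.
So u(n) = \left(1 + \frac{\sqrt{21}}{3}\right)\left(- \frac{5}{2} + \frac{\sqrt{21}}{2}\right)^n + \left(1 - \frac{\sqrt{21}}{3}\right)\left(- \frac{5}{2} - \frac{\sqrt{21}}{2}\right)^n.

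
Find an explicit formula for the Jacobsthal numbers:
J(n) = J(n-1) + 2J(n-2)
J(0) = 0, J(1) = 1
This is the Jacobsthal sequence.
Characteristic equation: x² - x - 2 = 0; roots r₁ = 2, r₂ = -1.
General: J(n) = A·r₁^n + B·r₂^n. Solving with J(0)=0, J(1)=1 gives A = \frac{1}{3}, B = - \frac{1}{3}.
So J(n) = - \frac{\left(-1\right)^{n}}{3} + \frac{2^{n}}{3}.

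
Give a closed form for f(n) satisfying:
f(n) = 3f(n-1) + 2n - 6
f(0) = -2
First-order linear with linear forcing.
Homogeneous solution: f_h(n) = A·(3)^n.
Try particular f_p(n) = pn + q. Substituting:
  pn + q = 3(p(n-1) + q) + 2n - 6.
Matching the n-coefficient: p = 3p + 2 ⇒ p = -1.
Matching constants: q = -3p + 3q - 6 ⇒ q = \frac{3}{2}.
General: f(n) = A·(3)^n - n + \frac{3}{2}.
Apply f(0) = -2: A + \frac{3}{2} = -2 ⇒ A = - \frac{7}{2}.
So f(n) = - \frac{7 \cdot 3^{n}}{2} - n + \frac{3}{2}.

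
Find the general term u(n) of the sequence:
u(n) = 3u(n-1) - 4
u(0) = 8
First-order linear non-homogeneous.
Homogeneous solution: u_h(n) = A·(3)^n.
Try constant particular solution u_p = K: K = 3K - 4 ⇒ K = 2.
General: u(n) = A·(3)^n + 2.
Apply u(0) = 8: A + 2 = 8 ⇒ A = 6.
So u(n) = 6 \cdot 3^{n} + 2.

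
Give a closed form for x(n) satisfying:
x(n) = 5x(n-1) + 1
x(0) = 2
First-order linear non-homogeneous.
Homogeneous solution: x_h(n) = A·(5)^n.
Try constant particular solution x_p = K: K = 5K + 1 ⇒ K = - \frac{1}{4}.
General: x(n) = A·(5)^n - \frac{1}{4}.
Apply x(0) = 2: A - \frac{1}{4} = 2 ⇒ A = \frac{9}{4}.
So x(n) = \frac{9 \cdot 5^{n}}{4} - \frac{1}{4}.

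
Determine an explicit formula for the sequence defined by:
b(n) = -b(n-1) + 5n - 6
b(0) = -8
First-order linear with linear forcing.
Homogeneous solution: b_h(n) = A·(-1)^n.
Try particular b_p(n) = pn + q. Substituting:
  pn + q = -(p(n-1) + q) + 5n - 6.
Matching the n-coefficient: p = -p + 5 ⇒ p = \frac{5}{2}.
Matching constants: q = p - q - 6 ⇒ q = - \frac{7}{4}.
General: b(n) = A·(-1)^n + \frac{5 n}{2} - \frac{7}{4}.
Apply b(0) = -8: A - \frac{7}{4} = -8 ⇒ A = - \frac{25}{4}.
So b(n) = - \frac{25 \left(-1\right)^{n}}{4} + \frac{5 n}{2} - \frac{7}{4}.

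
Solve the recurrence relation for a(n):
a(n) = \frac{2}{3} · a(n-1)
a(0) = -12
Pure geometric recurrence with ratio \frac{2}{3}.
By induction a(n) = a(0) · (\frac{2}{3})^n = - 12 \left(\frac{2}{3}\right)^{n}.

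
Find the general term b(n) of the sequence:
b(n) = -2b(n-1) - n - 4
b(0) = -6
First-order linear with linear forcing.
Homogeneous solution: b_h(n) = A·(-2)^n.
Try particular b_p(n) = pn + q. Substituting:
  pn + q = -2(p(n-1) + q) - n - 4.
Matching the n-coefficient: p = -2p - 1 ⇒ p = - \frac{1}{3}.
Matching constants: q = 2p - 2q - 4 ⇒ q = - \frac{14}{9}.
General: b(n) = A·(-2)^n - \frac{n}{3} - \frac{14}{9}.
Apply b(0) = -6: A - \frac{14}{9} = -6 ⇒ A = - \frac{40}{9}.
So b(n) = - \frac{40 \left(-2\right)^{n}}{9} - \frac{n}{3} - \frac{14}{9}.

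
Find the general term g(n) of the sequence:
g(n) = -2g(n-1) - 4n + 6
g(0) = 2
First-order linear with linear forcing.
Homogeneous solution: g_h(n) = A·(-2)^n.
Try particular g_p(n) = pn + q. Substituting:
  pn + q = -2(p(n-1) + q) - 4n + 6.
Matching the n-coefficient: p = -2p - 4 ⇒ p = - \frac{4}{3}.
Matching constants: q = 2p - 2q + 6 ⇒ q = \frac{10}{9}.
General: g(n) = A·(-2)^n - \frac{4 n}{3} + \frac{10}{9}.
Apply g(0) = 2: A + \frac{10}{9} = 2 ⇒ A = \frac{8}{9}.
So g(n) = \frac{8 \left(-2\right)^{n}}{9} - \frac{4 n}{3} + \frac{10}{9}.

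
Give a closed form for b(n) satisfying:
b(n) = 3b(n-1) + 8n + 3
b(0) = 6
First-order linear with linear forcing.
Homogeneous solution: b_h(n) = A·(3)^n.
Try particular b_p(n) = pn + q. Substituting:
  pn + q = 3(p(n-1) + q) + 8n + 3.
Matching the n-coefficient: p = 3p + 8 ⇒ p = -4.
Matching constants: q = -3p + 3q + 3 ⇒ q = - \frac{15}{2}.
General: b(n) = A·(3)^n - 4 n - \frac{15}{2}.
Apply b(0) = 6: A - \frac{15}{2} = 6 ⇒ A = \frac{27}{2}.
So b(n) = \frac{27 \cdot 3^{n}}{2} - 4 n - \frac{15}{2}.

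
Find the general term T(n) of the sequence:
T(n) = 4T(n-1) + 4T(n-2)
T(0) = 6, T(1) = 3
Characteristic equation: x² - 4x - 4 = 0.
Discriminant Δ = (4)² + 4·(4) = 32.
Roots r₁,₂ = (4 ± √32)/2, so r₁ = 2 + 2 \sqrt{2}, r₂ = 2 - 2 \sqrt{2}.
General solution: T(n) = A·r₁^n + B·r₂^n.
From the initial conditions, A + B = 6 and r₁A + r₂B = 3.
Since r₁ - r₂ = √32: A = (3 - (6)r₂)/√32 = 3 - \frac{9 \sqrt{2}}{8}, and B = 6 - A = \frac{9 \sqrt{2}}{8} + 3.
So T(n) = \left(3 - \frac{9 \sqrt{2}}{8}\right)\left(2 + 2 \sqrt{2}\right)^n + \left(\frac{9 \sqrt{2}}{8} + 3\right)\left(2 - 2 \sqrt{2}\right)^n.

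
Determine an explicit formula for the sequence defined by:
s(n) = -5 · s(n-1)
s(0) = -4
Pure geometric recurrence with ratio -5.
By induction s(n) = s(0) · (-5)^n = - 4 \left(-5\right)^{n}.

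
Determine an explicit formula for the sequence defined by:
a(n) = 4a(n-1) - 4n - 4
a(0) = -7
First-order linear with linear forcing.
Homogeneous solution: a_h(n) = A·(4)^n.
Try particular a_p(n) = pn + q. Substituting:
  pn + q = 4(p(n-1) + q) - 4n - 4.
Matching the n-coefficient: p = 4p - 4 ⇒ p = \frac{4}{3}.
Matching constants: q = -4p + 4q - 4 ⇒ q = \frac{28}{9}.
General: a(n) = A·(4)^n + \frac{4 n}{3} + \frac{28}{9}.
Apply a(0) = -7: A + \frac{28}{9} = -7 ⇒ A = - \frac{91}{9}.
So a(n) = - \frac{91 \cdot 4^{n}}{9} + \frac{4 n}{3} + \frac{28}{9}.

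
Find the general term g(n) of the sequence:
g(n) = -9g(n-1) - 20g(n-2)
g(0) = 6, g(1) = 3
Characteristic equation: x² + 9x + 20 = 0, which factors as (x - (-5))(x - (-4)) = 0.
Roots r₁ = -5, r₂ = -4 (distinct).
General solution: g(n) = A·(-5)^n + B·(-4)^n.
From g(0) = 6: A + B = 6.
From g(1) = 3: -5A - 4B = 3.
Solving: A = -27, B = 33.
So g(n) = 33 \left(-4\right)^{n} - 27 \left(-5\right)^{n}.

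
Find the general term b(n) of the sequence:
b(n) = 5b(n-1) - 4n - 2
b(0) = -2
First-order linear with linear forcing.
Homogeneous solution: b_h(n) = A·(5)^n.
Try particular b_p(n) = pn + q. Substituting:
  pn + q = 5(p(n-1) + q) - 4n - 2.
Matching the n-coefficient: p = 5p - 4 ⇒ p = 1.
Matching constants: q = -5p + 5q - 2 ⇒ q = \frac{7}{4}.
General: b(n) = A·(5)^n + n + \frac{7}{4}.
Apply b(0) = -2: A + \frac{7}{4} = -2 ⇒ A = - \frac{15}{4}.
So b(n) = - \frac{15 \cdot 5^{n}}{4} + n + \frac{7}{4}.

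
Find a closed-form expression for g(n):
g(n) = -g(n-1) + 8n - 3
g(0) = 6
First-order linear with linear forcing.
Homogeneous solution: g_h(n) = A·(-1)^n.
Try particular g_p(n) = pn + q. Substituting:
  pn + q = -(p(n-1) + q) + 8n - 3.
Matching the n-coefficient: p = -p + 8 ⇒ p = 4.
Matching constants: q = p - q - 3 ⇒ q = \frac{1}{2}.
General: g(n) = A·(-1)^n + 4 n + \frac{1}{2}.
Apply g(0) = 6: A + \frac{1}{2} = 6 ⇒ A = \frac{11}{2}.
So g(n) = \frac{11 \left(-1\right)^{n}}{2} + 4 n + \frac{1}{2}.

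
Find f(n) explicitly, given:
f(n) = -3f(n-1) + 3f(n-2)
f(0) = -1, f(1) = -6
Characteristic equation: x² + 3x - 3 = 0.
Discriminant Δ = (-3)² + 4·(3) = 21.
Roots r₁,₂ = (-3 ± √21)/2, so r₁ = - \frac{3}{2} + \frac{\sqrt{21}}{2}, r₂ = - \frac{\sqrt{21}}{2} - \frac{3}{2}.
General solution: f(n) = A·r₁^n + B·r₂^n.
From the initial conditions, A + B = -1 and r₁A + r₂B = -6.
Since r₁ - r₂ = √21: A = (-6 - (-1)r₂)/√21 = - \frac{5 \sqrt{21}}{14} - \frac{1}{2}, and B = -1 - A = - \frac{1}{2} + \frac{5 \sqrt{21}}{14}.
So f(n) = \left(- \frac{5 \sqrt{21}}{14} - \frac{1}{2}\right)\left(- \frac{3}{2} + \frac{\sqrt{21}}{2}\right)^n + \left(- \frac{1}{2} + \frac{5 \sqrt{21}}{14}\right)\left(- \frac{\sqrt{21}}{2} - \frac{3}{2}\right)^n.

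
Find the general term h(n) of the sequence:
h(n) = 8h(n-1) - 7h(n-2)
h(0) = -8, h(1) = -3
Characteristic equation: x² - 8x + 7 = 0, which factors as (x - (7))(x - (1)) = 0.
Roots r₁ = 7, r₂ = 1 (distinct).
General solution: h(n) = A·(7)^n + B·(1)^n.
From h(0) = -8: A + B = -8.
From h(1) = -3: 7A + B = -3.
Solving: A = \frac{5}{6}, B = - \frac{53}{6}.
So h(n) = \frac{5 \cdot 7^{n}}{6} - \frac{53}{6}.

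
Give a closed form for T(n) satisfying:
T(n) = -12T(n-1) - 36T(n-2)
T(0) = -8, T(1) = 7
Characteristic equation: x² + 12x + 36 = 0, which is (x - (-6))².
Repeated root r = -6.
General solution: T(n) = (A + Bn)·(-6)^n.
From T(0) = -8: A = -8.
From T(1) = 7: (A + B)·(-6) = 7 ⇒ B = \frac{41}{6}.
So T(n) = \left(\frac{41 n}{6} - 8\right) \cdot (-6)^n.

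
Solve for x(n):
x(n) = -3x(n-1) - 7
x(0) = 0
First-order linear non-homogeneous.
Homogeneous solution: x_h(n) = A·(-3)^n.
Try constant particular solution x_p = K: K = -3K - 7 ⇒ K = - \frac{7}{4}.
General: x(n) = A·(-3)^n - \frac{7}{4}.
Apply x(0) = 0: A - \frac{7}{4} = 0 ⇒ A = \frac{7}{4}.
So x(n) = \frac{7 \left(-3\right)^{n}}{4} - \frac{7}{4}.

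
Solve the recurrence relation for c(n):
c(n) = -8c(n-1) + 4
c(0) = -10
First-order linear non-homogeneous.
Homogeneous solution: c_h(n) = A·(-8)^n.
Try constant particular solution c_p = K: K = -8K + 4 ⇒ K = \frac{4}{9}.
General: c(n) = A·(-8)^n + \frac{4}{9}.
Apply c(0) = -10: A + \frac{4}{9} = -10 ⇒ A = - \frac{94}{9}.
So c(n) = \frac{4}{9} - \frac{94 \left(-8\right)^{n}}{9}.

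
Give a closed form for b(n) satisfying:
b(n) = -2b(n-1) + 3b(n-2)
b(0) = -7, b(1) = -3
Characteristic equation: x² + 2x - 3 = 0, which factors as (x - (1))(x - (-3)) = 0.
Roots r₁ = 1, r₂ = -3 (distinct).
General solution: b(n) = A·(1)^n + B·(-3)^n.
From b(0) = -7: A + B = -7.
From b(1) = -3: A - 3B = -3.
Solving: A = -6, B = -1.
So b(n) = - \left(-3\right)^{n} - 6.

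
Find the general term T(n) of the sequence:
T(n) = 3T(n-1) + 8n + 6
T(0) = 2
First-order linear with linear forcing.
Homogeneous solution: T_h(n) = A·(3)^n.
Try particular T_p(n) = pn + q. Substituting:
  pn + q = 3(p(n-1) + q) + 8n + 6.
Matching the n-coefficient: p = 3p + 8 ⇒ p = -4.
Matching constants: q = -3p + 3q + 6 ⇒ q = -9.
General: T(n) = A·(3)^n - 4 n - 9.
Apply T(0) = 2: A - 9 = 2 ⇒ A = 11.
So T(n) = 11 \cdot 3^{n} - 4 n - 9.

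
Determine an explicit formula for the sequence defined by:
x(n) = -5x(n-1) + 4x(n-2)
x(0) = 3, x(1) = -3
Characteristic equation: x² + 5x - 4 = 0.
Discriminant Δ = (-5)² + 4·(4) = 41.
Roots r₁,₂ = (-5 ± √41)/2, so r₁ = - \frac{5}{2} + \frac{\sqrt{41}}{2}, r₂ = - \frac{\sqrt{41}}{2} - \frac{5}{2}.
General solution: x(n) = A·r₁^n + B·r₂^n.
From the initial conditions, A + B = 3 and r₁A + r₂B = -3.
Since r₁ - r₂ = √41: A = (-3 - (3)r₂)/√41 = \frac{9 \sqrt{41}}{82} + \frac{3}{2}, and B = 3 - A = \frac{3}{2} - \frac{9 \sqrt{41}}{82}.
So x(n) = \left(\frac{9 \sqrt{41}}{82} + \frac{3}{2}\right)\left(- \frac{5}{2} + \frac{\sqrt{41}}{2}\right)^n + \left(\frac{3}{2} - \frac{9 \sqrt{41}}{82}\right)\left(- \frac{\sqrt{41}}{2} - \frac{5}{2}\right)^n.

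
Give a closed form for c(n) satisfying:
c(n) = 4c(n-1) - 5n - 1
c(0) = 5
First-order linear with linear forcing.
Homogeneous solution: c_h(n) = A·(4)^n.
Try particular c_p(n) = pn + q. Substituting:
  pn + q = 4(p(n-1) + q) - 5n - 1.
Matching the n-coefficient: p = 4p - 5 ⇒ p = \frac{5}{3}.
Matching constants: q = -4p + 4q - 1 ⇒ q = \frac{23}{9}.
General: c(n) = A·(4)^n + \frac{5 n}{3} + \frac{23}{9}.
Apply c(0) = 5: A + \frac{23}{9} = 5 ⇒ A = \frac{22}{9}.
So c(n) = \frac{22 \cdot 4^{n}}{9} + \frac{5 n}{3} + \frac{23}{9}.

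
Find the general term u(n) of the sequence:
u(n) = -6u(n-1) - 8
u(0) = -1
First-order linear non-homogeneous.
Homogeneous solution: u_h(n) = A·(-6)^n.
Try constant particular solution u_p = K: K = -6K - 8 ⇒ K = - \frac{8}{7}.
General: u(n) = A·(-6)^n - \frac{8}{7}.
Apply u(0) = -1: A - \frac{8}{7} = -1 ⇒ A = \frac{1}{7}.
So u(n) = \frac{\left(-6\right)^{n}}{7} - \frac{8}{7}.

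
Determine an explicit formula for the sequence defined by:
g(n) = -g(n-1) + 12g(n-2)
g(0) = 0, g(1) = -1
Characteristic equation: x² + x - 12 = 0, which factors as (x - (3))(x - (-4)) = 0.
Roots r₁ = 3, r₂ = -4 (distinct).
General solution: g(n) = A·(3)^n + B·(-4)^n.
From g(0) = 0: A + B = 0.
From g(1) = -1: 3A - 4B = -1.
Solving: A = - \frac{1}{7}, B = \frac{1}{7}.
So g(n) = \frac{\left(-4\right)^{n}}{7} - \frac{3^{n}}{7}.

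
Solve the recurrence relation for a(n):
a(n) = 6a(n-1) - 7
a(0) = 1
First-order linear non-homogeneous.
Homogeneous solution: a_h(n) = A·(6)^n.
Try constant particular solution a_p = K: K = 6K - 7 ⇒ K = \frac{7}{5}.
General: a(n) = A·(6)^n + \frac{7}{5}.
Apply a(0) = 1: A + \frac{7}{5} = 1 ⇒ A = - \frac{2}{5}.
So a(n) = \frac{7}{5} - \frac{2 \cdot 6^{n}}{5}.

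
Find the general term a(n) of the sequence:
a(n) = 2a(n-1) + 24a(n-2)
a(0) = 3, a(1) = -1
Characteristic equation: x² - 2x - 24 = 0, which factors as (x - (6))(x - (-4)) = 0.
Roots r₁ = 6, r₂ = -4 (distinct).
General solution: a(n) = A·(6)^n + B·(-4)^n.
From a(0) = 3: A + B = 3.
From a(1) = -1: 6A - 4B = -1.
Solving: A = \frac{11}{10}, B = \frac{19}{10}.
So a(n) = \frac{19 \left(-4\right)^{n}}{10} + \frac{11 \cdot 6^{n}}{10}.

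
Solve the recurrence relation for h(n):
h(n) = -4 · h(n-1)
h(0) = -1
Pure geometric recurrence with ratio -4.
By induction h(n) = h(0) · (-4)^n = - \left(-4\right)^{n}.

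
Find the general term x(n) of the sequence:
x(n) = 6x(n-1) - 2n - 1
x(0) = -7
First-order linear with linear forcing.
Homogeneous solution: x_h(n) = A·(6)^n.
Try particular x_p(n) = pn + q. Substituting:
  pn + q = 6(p(n-1) + q) - 2n - 1.
Matching the n-coefficient: p = 6p - 2 ⇒ p = \frac{2}{5}.
Matching constants: q = -6p + 6q - 1 ⇒ q = \frac{17}{25}.
General: x(n) = A·(6)^n + \frac{2 n}{5} + \frac{17}{25}.
Apply x(0) = -7: A + \frac{17}{25} = -7 ⇒ A = - \frac{192}{25}.
So x(n) = - \frac{192 \cdot 6^{n}}{25} + \frac{2 n}{5} + \frac{17}{25}.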